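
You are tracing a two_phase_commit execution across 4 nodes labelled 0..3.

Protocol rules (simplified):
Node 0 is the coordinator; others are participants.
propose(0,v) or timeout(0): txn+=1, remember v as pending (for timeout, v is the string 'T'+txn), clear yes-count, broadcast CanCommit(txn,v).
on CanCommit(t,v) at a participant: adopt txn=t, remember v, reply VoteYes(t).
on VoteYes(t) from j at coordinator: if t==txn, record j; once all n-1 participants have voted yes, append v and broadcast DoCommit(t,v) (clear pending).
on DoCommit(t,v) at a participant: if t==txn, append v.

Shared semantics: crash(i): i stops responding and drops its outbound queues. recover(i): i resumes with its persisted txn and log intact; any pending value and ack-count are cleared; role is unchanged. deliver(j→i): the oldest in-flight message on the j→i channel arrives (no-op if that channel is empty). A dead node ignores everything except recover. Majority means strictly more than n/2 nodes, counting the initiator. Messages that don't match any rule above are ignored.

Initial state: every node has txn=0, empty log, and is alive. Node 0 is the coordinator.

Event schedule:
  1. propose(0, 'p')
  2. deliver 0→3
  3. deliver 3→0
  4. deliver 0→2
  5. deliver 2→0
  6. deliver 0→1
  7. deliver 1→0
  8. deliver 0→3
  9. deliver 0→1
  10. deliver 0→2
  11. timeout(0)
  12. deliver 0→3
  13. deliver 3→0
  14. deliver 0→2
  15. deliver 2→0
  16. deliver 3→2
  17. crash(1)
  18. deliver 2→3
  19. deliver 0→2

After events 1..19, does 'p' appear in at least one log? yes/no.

yes

e1 propose(0,'p'): 0[coor,t=1,-]
e2 deliver 0→3: 3[part,t=1,-]
e3 deliver 3→0: ·
e4 deliver 0→2: 2[part,t=1,-]
e5 deliver 2→0: ·
e6 deliver 0→1: 1[part,t=1,-]
e7 deliver 1→0: 0[coor,t=1,p]
e8 deliver 0→3: 3[part,t=1,p]
e9 deliver 0→1: 1[part,t=1,p]
e10 deliver 0→2: 2[part,t=1,p]
e11 timeout(0): 0[coor,t=2,p]
e12 deliver 0→3: 3[part,t=2,p]
e13 deliver 3→0: ·
e14 deliver 0→2: 2[part,t=2,p]
e15 deliver 2→0: ·
e16 deliver 3→2: ·
e17 crash(1): 1[✗part,t=1,p]
e18 deliver 2→3: ·
e19 deliver 0→2: ·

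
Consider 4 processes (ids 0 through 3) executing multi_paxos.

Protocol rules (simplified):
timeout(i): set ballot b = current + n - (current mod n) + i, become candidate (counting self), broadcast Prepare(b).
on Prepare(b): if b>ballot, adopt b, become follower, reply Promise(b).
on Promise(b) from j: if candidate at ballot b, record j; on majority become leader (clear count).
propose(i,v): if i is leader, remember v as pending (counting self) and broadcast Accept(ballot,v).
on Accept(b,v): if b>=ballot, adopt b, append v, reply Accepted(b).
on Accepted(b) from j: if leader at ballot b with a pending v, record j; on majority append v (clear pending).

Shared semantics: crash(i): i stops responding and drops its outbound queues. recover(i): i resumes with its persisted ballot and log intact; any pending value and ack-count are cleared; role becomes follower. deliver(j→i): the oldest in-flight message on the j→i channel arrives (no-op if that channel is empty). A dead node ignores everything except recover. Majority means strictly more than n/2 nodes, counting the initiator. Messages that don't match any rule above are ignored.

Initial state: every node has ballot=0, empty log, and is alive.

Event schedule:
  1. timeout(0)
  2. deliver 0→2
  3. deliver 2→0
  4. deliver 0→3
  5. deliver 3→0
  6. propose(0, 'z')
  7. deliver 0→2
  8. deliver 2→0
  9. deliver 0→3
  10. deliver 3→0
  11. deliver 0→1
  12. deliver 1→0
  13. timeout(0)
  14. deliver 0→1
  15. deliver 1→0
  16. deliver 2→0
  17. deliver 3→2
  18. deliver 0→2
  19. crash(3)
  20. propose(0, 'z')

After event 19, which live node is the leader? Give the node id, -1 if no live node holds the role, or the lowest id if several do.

-1

e1 timeout(0): 0[cand,b=4,-]
e2 deliver 0→2: 2[foll,b=4,-]
e3 deliver 2→0: ·
e4 deliver 0→3: 3[foll,b=4,-]
e5 deliver 3→0: 0[lead,b=4,-]
e6 propose(0,'z'): ·
e7 deliver 0→2: 2[foll,b=4,z]
e8 deliver 2→0: ·
e9 deliver 0→3: 3[foll,b=4,z]
e10 deliver 3→0: 0[lead,b=4,z]
e11 deliver 0→1: 1[foll,b=4,-]
e12 deliver 1→0: ·
e13 timeout(0): 0[cand,b=8,z]
e14 deliver 0→1: 1[foll,b=4,z]
e15 deliver 1→0: ·
e16 deliver 2→0: ·
e17 deliver 3→2: ·
e18 deliver 0→2: 2[foll,b=8,z]
e19 crash(3): 3[✗foll,b=4,z]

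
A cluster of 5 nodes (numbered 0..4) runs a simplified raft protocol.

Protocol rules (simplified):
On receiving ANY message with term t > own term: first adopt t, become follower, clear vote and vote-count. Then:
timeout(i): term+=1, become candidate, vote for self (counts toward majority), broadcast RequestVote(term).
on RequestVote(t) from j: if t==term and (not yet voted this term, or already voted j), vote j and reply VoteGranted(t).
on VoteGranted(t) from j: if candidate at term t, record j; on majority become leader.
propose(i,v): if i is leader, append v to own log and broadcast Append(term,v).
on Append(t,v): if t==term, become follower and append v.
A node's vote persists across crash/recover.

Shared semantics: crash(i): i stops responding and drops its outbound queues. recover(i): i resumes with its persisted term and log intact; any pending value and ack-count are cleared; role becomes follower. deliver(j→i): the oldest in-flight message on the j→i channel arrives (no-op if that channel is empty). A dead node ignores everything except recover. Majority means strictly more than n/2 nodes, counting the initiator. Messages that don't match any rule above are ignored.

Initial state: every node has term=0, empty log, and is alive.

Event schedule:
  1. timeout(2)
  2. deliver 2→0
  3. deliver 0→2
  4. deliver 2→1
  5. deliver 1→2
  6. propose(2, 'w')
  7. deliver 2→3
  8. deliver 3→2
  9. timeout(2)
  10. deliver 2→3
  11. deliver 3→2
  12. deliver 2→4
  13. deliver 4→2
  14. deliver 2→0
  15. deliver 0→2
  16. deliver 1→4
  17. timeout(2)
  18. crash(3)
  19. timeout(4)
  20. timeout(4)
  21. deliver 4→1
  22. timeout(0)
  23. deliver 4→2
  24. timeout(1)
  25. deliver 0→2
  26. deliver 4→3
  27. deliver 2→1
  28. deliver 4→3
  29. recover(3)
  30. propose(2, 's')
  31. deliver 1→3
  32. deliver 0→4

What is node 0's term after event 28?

after 1 — timeout(2): n2:cand/t1/[-]
after 2 — deliver 2→0: n0:foll/t1/[-]
after 3 — deliver 0→2: ·
after 4 — deliver 2→1: n1:foll/t1/[-]
after 5 — deliver 1→2: n2:lead/t1/[-]
after 6 — propose(2,'w'): n2:lead/t1/[w]
after 7 — deliver 2→3: n3:foll/t1/[-]
after 8 — deliver 3→2: ·
after 9 — timeout(2): n2:cand/t2/[w]
after 10 — deliver 2→3: n3:foll/t1/[w]
after 11 — deliver 3→2: ·
after 12 — deliver 2→4: n4:foll/t1/[-]
after 13 — deliver 4→2: ·
after 14 — deliver 2→0: n0:foll/t1/[w]
after 15 — deliver 0→2: ·
after 16 — deliver 1→4: ·
after 17 — timeout(2): n2:cand/t3/[w]
after 18 — crash(3): n3:✗foll/t1/[w]
after 19 — timeout(4): n4:cand/t2/[-]
after 20 — timeout(4): n4:cand/t3/[-]
after 21 — deliver 4→1: n1:foll/t2/[-]
after 22 — timeout(0): n0:cand/t2/[w]
after 23 — deliver 4→2: ·
after 24 — timeout(1): n1:cand/t3/[-]
after 25 — deliver 0→2: ·
after 26 — deliver 4→3: ·
after 27 — deliver 2→1: ·
after 28 — deliver 4→3: ·

2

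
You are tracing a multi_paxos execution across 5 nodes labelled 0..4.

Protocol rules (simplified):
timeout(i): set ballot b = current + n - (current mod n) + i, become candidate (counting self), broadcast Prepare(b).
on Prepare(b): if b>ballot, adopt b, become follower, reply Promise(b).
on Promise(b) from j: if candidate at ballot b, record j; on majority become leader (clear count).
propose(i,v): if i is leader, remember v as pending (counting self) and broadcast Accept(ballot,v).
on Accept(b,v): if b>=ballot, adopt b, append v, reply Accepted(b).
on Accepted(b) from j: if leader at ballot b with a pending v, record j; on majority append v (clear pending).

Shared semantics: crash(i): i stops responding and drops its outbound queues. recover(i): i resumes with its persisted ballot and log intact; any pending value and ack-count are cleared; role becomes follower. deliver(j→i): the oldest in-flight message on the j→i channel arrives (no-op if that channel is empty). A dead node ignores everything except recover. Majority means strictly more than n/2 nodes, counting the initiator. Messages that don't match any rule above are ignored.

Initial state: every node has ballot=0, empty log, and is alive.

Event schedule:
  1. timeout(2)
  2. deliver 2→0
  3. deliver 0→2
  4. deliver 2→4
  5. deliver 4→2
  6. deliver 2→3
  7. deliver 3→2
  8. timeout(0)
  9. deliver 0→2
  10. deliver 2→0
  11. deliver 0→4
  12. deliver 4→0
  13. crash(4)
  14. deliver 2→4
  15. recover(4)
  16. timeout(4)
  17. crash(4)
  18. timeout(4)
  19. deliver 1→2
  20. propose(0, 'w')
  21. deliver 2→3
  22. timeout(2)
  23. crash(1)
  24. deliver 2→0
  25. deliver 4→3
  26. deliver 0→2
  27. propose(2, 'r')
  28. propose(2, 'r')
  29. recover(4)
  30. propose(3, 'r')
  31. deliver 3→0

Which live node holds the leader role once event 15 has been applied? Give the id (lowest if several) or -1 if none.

0

1. timeout(2):  <2:cand b7 ->
2. deliver 2→0:  <0:foll b7 ->
3. deliver 0→2:  nop
4. deliver 2→4:  <4:foll b7 ->
5. deliver 4→2:  <2:lead b7 ->
6. deliver 2→3:  <3:foll b7 ->
7. deliver 3→2:  nop
8. timeout(0):  <0:cand b10 ->
9. deliver 0→2:  <2:foll b10 ->
10. deliver 2→0:  nop
11. deliver 0→4:  <4:foll b10 ->
12. deliver 4→0:  <0:lead b10 ->
13. crash(4):  <4:✗foll b10 ->
14. deliver 2→4:  nop
15. recover(4):  <4:foll b10 ->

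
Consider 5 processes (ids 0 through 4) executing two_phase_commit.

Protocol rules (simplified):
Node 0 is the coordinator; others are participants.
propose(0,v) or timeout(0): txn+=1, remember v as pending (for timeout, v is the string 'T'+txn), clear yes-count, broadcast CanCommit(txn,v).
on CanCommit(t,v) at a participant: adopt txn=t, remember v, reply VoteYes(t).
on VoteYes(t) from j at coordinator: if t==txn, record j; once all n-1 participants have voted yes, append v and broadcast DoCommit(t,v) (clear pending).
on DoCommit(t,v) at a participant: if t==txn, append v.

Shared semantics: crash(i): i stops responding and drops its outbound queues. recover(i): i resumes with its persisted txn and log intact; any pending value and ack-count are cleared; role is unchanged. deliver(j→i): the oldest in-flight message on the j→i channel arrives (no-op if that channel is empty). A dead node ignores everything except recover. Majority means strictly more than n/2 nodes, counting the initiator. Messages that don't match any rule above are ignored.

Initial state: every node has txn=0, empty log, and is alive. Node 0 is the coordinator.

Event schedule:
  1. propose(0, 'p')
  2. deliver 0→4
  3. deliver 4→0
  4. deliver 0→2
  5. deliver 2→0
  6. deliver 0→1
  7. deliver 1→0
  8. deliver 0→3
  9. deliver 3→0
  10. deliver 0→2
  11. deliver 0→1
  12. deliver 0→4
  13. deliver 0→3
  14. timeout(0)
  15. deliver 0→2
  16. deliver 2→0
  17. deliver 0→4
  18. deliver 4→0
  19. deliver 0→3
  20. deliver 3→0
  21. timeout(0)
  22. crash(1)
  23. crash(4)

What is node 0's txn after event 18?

[1] propose(0,'p') → N0(coor t1 [-])
[2] deliver 0→4 → N4(part t1 [-])
[3] deliver 4→0 → ∅
[4] deliver 0→2 → N2(part t1 [-])
[5] deliver 2→0 → ∅
[6] deliver 0→1 → N1(part t1 [-])
[7] deliver 1→0 → ∅
[8] deliver 0→3 → N3(part t1 [-])
[9] deliver 3→0 → N0(coor t1 [p])
[10] deliver 0→2 → N2(part t1 [p])
[11] deliver 0→1 → N1(part t1 [p])
[12] deliver 0→4 → N4(part t1 [p])
[13] deliver 0→3 → N3(part t1 [p])
[14] timeout(0) → N0(coor t2 [p])
[15] deliver 0→2 → N2(part t2 [p])
[16] deliver 2→0 → ∅
[17] deliver 0→4 → N4(part t2 [p])
[18] deliver 4→0 → ∅

2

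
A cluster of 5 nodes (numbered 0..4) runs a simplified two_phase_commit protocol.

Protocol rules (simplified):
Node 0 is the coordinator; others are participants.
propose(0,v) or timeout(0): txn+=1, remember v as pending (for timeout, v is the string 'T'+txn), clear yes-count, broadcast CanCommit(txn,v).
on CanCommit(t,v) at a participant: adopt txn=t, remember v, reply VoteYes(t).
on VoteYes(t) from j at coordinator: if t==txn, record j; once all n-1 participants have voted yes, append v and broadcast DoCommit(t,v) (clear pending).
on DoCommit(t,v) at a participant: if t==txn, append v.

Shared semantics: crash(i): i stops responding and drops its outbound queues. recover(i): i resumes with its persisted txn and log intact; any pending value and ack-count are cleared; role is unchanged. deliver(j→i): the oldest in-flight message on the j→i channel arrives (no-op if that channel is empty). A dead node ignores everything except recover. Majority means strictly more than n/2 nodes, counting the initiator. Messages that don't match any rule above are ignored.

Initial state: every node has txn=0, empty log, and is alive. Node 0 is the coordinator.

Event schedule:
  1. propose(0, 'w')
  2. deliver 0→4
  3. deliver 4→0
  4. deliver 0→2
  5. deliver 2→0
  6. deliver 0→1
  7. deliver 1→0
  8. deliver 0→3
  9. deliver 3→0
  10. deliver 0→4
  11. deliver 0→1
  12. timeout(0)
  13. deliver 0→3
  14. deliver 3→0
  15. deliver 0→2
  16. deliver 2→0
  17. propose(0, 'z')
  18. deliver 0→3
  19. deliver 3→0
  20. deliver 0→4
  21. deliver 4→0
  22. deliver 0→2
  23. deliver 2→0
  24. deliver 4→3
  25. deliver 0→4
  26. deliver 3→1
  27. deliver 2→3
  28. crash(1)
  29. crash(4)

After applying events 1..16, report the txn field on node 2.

e1 propose(0,'w'): 0[coor,t=1,-]
e2 deliver 0→4: 4[part,t=1,-]
e3 deliver 4→0: ·
e4 deliver 0→2: 2[part,t=1,-]
e5 deliver 2→0: ·
e6 deliver 0→1: 1[part,t=1,-]
e7 deliver 1→0: ·
e8 deliver 0→3: 3[part,t=1,-]
e9 deliver 3→0: 0[coor,t=1,w]
e10 deliver 0→4: 4[part,t=1,w]
e11 deliver 0→1: 1[part,t=1,w]
e12 timeout(0): 0[coor,t=2,w]
e13 deliver 0→3: 3[part,t=1,w]
e14 deliver 3→0: ·
e15 deliver 0→2: 2[part,t=1,w]
e16 deliver 2→0: ·

1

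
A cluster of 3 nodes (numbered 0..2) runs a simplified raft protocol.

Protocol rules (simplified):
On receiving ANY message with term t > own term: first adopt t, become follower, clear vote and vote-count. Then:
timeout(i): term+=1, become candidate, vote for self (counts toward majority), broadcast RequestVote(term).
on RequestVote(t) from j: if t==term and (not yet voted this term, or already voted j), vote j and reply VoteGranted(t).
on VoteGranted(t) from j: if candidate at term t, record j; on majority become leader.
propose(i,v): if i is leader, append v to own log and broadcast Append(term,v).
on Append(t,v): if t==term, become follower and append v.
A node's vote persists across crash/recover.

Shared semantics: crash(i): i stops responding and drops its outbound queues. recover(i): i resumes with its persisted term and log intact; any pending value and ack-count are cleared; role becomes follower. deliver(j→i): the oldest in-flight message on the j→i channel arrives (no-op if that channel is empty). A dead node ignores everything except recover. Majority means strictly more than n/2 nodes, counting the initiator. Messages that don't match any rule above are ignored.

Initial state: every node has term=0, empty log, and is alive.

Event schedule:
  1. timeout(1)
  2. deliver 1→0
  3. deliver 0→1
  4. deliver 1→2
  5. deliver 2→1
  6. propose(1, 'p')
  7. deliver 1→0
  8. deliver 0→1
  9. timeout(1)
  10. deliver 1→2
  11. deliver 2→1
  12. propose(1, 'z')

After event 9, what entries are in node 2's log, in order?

1. timeout(1):  <1:cand t1 ->
2. deliver 1→0:  <0:foll t1 ->
3. deliver 0→1:  <1:lead t1 ->
4. deliver 1→2:  <2:foll t1 ->
5. deliver 2→1:  nop
6. propose(1,'p'):  <1:lead t1 p>
7. deliver 1→0:  <0:foll t1 p>
8. deliver 0→1:  nop
9. timeout(1):  <1:cand t2 p>

empty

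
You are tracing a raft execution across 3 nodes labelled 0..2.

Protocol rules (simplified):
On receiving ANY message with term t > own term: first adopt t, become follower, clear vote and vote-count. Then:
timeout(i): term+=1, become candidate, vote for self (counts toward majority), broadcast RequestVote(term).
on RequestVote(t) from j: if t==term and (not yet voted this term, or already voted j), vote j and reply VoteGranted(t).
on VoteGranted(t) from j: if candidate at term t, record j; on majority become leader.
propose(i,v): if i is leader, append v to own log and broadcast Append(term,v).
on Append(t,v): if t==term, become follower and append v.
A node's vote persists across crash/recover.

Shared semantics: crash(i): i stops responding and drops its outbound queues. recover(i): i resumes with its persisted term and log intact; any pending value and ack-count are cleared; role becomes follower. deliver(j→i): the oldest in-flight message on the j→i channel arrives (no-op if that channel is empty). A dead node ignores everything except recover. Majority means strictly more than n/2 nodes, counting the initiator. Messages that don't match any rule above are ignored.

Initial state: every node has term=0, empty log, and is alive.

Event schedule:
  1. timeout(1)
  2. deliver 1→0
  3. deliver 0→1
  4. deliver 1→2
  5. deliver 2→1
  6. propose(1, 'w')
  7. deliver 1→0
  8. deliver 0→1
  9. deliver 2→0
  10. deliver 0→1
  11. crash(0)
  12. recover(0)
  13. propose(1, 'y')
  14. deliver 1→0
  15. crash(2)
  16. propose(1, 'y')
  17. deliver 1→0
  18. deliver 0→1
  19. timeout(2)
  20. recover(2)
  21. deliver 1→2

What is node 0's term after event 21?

1

1. timeout(1):  <1:cand t1 ->
2. deliver 1→0:  <0:foll t1 ->
3. deliver 0→1:  <1:lead t1 ->
4. deliver 1→2:  <2:foll t1 ->
5. deliver 2→1:  nop
6. propose(1,'w'):  <1:lead t1 w>
7. deliver 1→0:  <0:foll t1 w>
8. deliver 0→1:  nop
9. deliver 2→0:  nop
10. deliver 0→1:  nop
11. crash(0):  <0:✗foll t1 w>
12. recover(0):  <0:foll t1 w>
13. propose(1,'y'):  <1:lead t1 w,y>
14. deliver 1→0:  <0:foll t1 w,y>
15. crash(2):  <2:✗foll t1 ->
16. propose(1,'y'):  <1:lead t1 w,y,y>
17. deliver 1→0:  <0:foll t1 w,y,y>
18. deliver 0→1:  nop
19. timeout(2):  nop
20. recover(2):  <2:foll t1 ->
21. deliver 1→2:  <2:foll t1 w>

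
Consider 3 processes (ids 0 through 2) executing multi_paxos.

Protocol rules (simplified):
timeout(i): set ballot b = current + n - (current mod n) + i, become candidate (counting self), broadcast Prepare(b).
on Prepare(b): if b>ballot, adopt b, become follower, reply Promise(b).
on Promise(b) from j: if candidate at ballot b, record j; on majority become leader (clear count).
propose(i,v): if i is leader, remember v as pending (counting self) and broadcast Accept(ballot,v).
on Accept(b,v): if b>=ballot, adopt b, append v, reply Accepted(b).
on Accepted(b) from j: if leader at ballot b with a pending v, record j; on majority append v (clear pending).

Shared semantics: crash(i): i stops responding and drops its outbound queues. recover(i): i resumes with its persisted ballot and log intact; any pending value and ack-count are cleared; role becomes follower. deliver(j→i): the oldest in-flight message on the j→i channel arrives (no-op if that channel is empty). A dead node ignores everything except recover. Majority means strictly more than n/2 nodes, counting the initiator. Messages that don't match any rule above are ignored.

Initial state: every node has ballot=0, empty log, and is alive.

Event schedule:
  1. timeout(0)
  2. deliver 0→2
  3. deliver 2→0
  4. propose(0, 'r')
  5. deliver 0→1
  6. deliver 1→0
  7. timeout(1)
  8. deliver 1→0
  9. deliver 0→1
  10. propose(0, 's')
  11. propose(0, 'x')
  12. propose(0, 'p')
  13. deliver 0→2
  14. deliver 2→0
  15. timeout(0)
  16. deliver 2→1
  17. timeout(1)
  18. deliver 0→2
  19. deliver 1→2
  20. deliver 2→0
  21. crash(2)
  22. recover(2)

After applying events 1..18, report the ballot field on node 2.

e1 timeout(0): 0[cand,b=3,-]
e2 deliver 0→2: 2[foll,b=3,-]
e3 deliver 2→0: 0[lead,b=3,-]
e4 propose(0,'r'): ·
e5 deliver 0→1: 1[foll,b=3,-]
e6 deliver 1→0: ·
e7 timeout(1): 1[cand,b=7,-]
e8 deliver 1→0: 0[foll,b=7,-]
e9 deliver 0→1: ·
e10 propose(0,'s'): ·
e11 propose(0,'x'): ·
e12 propose(0,'p'): ·
e13 deliver 0→2: 2[foll,b=3,r]
e14 deliver 2→0: ·
e15 timeout(0): 0[cand,b=9,-]
e16 deliver 2→1: ·
e17 timeout(1): 1[cand,b=10,-]
e18 deliver 0→2: 2[foll,b=9,r]

9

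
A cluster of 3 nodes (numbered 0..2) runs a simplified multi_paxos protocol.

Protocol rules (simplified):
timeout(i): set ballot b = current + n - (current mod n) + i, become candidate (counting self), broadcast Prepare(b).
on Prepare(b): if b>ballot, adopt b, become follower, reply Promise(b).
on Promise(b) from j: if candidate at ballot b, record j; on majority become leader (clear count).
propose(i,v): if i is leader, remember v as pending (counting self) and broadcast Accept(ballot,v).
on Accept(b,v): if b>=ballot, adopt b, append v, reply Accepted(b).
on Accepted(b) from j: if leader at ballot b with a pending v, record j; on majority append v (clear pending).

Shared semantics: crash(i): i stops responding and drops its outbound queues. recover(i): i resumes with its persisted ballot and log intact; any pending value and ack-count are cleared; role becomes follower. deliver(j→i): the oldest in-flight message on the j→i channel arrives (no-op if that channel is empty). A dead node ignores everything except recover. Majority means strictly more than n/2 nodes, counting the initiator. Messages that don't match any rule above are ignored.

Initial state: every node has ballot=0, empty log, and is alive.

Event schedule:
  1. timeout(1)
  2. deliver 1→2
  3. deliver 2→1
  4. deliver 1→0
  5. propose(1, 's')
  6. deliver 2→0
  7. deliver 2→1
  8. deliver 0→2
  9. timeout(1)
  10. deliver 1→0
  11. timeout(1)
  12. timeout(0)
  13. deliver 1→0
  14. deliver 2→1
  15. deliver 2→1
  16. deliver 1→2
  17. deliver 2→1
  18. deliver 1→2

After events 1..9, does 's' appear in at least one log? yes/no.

no

[1] timeout(1) → N1(cand b4 [-])
[2] deliver 1→2 → N2(foll b4 [-])
[3] deliver 2→1 → N1(lead b4 [-])
[4] deliver 1→0 → N0(foll b4 [-])
[5] propose(1,'s') → ∅
[6] deliver 2→0 → ∅
[7] deliver 2→1 → ∅
[8] deliver 0→2 → ∅
[9] timeout(1) → N1(cand b7 [-])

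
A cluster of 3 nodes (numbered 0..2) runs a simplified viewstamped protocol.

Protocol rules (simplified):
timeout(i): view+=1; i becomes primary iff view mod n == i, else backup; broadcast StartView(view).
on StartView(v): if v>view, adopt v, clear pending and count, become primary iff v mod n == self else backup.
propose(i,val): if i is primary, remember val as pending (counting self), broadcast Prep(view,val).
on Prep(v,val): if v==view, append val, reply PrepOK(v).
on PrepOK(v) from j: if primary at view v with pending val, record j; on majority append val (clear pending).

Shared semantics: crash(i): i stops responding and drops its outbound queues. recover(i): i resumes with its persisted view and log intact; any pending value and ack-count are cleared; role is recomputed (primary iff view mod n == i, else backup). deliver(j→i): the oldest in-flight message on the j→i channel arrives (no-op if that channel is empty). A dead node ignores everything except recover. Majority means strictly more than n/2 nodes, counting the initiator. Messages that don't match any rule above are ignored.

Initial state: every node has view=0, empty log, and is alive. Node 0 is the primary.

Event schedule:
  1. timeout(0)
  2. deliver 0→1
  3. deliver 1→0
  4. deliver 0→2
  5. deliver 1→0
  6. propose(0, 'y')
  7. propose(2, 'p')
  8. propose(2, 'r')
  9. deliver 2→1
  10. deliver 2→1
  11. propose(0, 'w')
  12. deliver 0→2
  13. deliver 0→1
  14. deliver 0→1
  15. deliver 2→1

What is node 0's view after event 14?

e1 timeout(0): 0[back,v=1,-]
e2 deliver 0→1: 1[prim,v=1,-]
e3 deliver 1→0: ·
e4 deliver 0→2: 2[back,v=1,-]
e5 deliver 1→0: ·
e6 propose(0,'y'): ·
e7 propose(2,'p'): ·
e8 propose(2,'r'): ·
e9 deliver 2→1: ·
e10 deliver 2→1: ·
e11 propose(0,'w'): ·
e12 deliver 0→2: ·
e13 deliver 0→1: ·
e14 deliver 0→1: ·

1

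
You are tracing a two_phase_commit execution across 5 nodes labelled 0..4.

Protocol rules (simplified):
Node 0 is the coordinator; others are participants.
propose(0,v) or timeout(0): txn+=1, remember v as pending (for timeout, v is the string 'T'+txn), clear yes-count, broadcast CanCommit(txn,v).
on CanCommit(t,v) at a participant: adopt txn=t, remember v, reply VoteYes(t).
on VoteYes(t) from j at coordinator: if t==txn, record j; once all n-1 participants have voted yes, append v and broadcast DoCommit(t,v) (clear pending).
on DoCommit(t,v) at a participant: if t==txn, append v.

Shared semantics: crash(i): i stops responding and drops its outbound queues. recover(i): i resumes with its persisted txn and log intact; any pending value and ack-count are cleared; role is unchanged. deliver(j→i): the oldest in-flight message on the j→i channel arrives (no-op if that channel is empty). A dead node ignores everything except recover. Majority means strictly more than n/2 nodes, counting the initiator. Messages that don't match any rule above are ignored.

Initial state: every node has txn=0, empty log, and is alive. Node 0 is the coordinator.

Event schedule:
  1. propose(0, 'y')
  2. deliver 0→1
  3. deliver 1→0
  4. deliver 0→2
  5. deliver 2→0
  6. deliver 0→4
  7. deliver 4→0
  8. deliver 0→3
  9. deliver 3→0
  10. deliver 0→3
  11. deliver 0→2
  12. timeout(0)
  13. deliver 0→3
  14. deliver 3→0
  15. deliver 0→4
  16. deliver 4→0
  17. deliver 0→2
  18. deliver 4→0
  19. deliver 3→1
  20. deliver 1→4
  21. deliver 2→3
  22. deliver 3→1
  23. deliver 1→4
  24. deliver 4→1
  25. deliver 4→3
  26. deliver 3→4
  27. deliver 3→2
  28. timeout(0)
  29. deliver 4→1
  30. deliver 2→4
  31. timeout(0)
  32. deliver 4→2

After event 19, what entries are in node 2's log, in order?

after 1 — propose(0,'y'): n0:coor/t1/[-]
after 2 — deliver 0→1: n1:part/t1/[-]
after 3 — deliver 1→0: ·
after 4 — deliver 0→2: n2:part/t1/[-]
after 5 — deliver 2→0: ·
after 6 — deliver 0→4: n4:part/t1/[-]
after 7 — deliver 4→0: ·
after 8 — deliver 0→3: n3:part/t1/[-]
after 9 — deliver 3→0: n0:coor/t1/[y]
after 10 — deliver 0→3: n3:part/t1/[y]
after 11 — deliver 0→2: n2:part/t1/[y]
after 12 — timeout(0): n0:coor/t2/[y]
after 13 — deliver 0→3: n3:part/t2/[y]
after 14 — deliver 3→0: ·
after 15 — deliver 0→4: n4:part/t1/[y]
after 16 — deliver 4→0: ·
after 17 — deliver 0→2: n2:part/t2/[y]
after 18 — deliver 4→0: ·
after 19 — deliver 3→1: ·

y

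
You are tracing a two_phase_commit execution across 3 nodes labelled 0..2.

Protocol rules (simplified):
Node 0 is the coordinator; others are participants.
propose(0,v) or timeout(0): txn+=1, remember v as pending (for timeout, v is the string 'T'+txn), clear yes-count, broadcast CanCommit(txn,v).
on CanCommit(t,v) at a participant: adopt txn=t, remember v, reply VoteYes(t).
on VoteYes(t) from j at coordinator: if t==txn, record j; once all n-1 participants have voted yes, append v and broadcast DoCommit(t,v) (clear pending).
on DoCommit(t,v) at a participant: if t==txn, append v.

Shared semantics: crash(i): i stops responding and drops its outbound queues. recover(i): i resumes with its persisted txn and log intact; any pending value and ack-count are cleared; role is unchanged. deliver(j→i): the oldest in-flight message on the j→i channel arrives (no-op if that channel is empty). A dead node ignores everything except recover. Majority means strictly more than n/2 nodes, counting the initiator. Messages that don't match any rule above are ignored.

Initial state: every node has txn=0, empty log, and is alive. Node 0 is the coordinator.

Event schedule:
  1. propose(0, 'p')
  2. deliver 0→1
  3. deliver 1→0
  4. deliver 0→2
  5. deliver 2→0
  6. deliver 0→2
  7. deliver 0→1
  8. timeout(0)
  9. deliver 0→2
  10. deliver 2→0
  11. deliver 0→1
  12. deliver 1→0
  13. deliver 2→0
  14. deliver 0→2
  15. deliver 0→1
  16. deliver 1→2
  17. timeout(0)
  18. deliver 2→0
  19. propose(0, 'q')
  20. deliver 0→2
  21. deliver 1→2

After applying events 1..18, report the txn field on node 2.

2

e1 propose(0,'p'): 0[coor,t=1,-]
e2 deliver 0→1: 1[part,t=1,-]
e3 deliver 1→0: ·
e4 deliver 0→2: 2[part,t=1,-]
e5 deliver 2→0: 0[coor,t=1,p]
e6 deliver 0→2: 2[part,t=1,p]
e7 deliver 0→1: 1[part,t=1,p]
e8 timeout(0): 0[coor,t=2,p]
e9 deliver 0→2: 2[part,t=2,p]
e10 deliver 2→0: ·
e11 deliver 0→1: 1[part,t=2,p]
e12 deliver 1→0: 0[coor,t=2,p,T2]
e13 deliver 2→0: ·
e14 deliver 0→2: 2[part,t=2,p,T2]
e15 deliver 0→1: 1[part,t=2,p,T2]
e16 deliver 1→2: ·
e17 timeout(0): 0[coor,t=3,p,T2]
e18 deliver 2→0: ·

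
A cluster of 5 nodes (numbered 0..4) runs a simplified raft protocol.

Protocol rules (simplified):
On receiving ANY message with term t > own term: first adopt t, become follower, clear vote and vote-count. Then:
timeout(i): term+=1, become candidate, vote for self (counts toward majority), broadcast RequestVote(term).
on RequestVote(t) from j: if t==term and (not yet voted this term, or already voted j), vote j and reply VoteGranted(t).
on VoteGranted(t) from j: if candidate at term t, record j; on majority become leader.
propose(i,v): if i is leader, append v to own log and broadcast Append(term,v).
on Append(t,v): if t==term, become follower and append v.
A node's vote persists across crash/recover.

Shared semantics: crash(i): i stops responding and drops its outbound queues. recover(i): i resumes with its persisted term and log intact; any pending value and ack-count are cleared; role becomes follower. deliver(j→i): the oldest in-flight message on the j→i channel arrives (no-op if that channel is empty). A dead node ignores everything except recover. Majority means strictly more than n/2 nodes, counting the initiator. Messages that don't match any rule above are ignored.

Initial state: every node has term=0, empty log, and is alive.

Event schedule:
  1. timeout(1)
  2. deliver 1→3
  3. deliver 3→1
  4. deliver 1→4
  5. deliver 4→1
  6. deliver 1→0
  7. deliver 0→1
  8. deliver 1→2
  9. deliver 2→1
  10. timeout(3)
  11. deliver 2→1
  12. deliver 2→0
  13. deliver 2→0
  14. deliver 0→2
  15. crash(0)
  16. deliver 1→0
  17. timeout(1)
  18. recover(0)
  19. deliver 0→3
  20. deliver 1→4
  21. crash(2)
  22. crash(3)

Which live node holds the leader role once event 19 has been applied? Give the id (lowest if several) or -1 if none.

e1 timeout(1): 1[cand,t=1,-]
e2 deliver 1→3: 3[foll,t=1,-]
e3 deliver 3→1: ·
e4 deliver 1→4: 4[foll,t=1,-]
e5 deliver 4→1: 1[lead,t=1,-]
e6 deliver 1→0: 0[foll,t=1,-]
e7 deliver 0→1: ·
e8 deliver 1→2: 2[foll,t=1,-]
e9 deliver 2→1: ·
e10 timeout(3): 3[cand,t=2,-]
e11 deliver 2→1: ·
e12 deliver 2→0: ·
e13 deliver 2→0: ·
e14 deliver 0→2: ·
e15 crash(0): 0[✗foll,t=1,-]
e16 deliver 1→0: ·
e17 timeout(1): 1[cand,t=2,-]
e18 recover(0): 0[foll,t=1,-]
e19 deliver 0→3: ·

-1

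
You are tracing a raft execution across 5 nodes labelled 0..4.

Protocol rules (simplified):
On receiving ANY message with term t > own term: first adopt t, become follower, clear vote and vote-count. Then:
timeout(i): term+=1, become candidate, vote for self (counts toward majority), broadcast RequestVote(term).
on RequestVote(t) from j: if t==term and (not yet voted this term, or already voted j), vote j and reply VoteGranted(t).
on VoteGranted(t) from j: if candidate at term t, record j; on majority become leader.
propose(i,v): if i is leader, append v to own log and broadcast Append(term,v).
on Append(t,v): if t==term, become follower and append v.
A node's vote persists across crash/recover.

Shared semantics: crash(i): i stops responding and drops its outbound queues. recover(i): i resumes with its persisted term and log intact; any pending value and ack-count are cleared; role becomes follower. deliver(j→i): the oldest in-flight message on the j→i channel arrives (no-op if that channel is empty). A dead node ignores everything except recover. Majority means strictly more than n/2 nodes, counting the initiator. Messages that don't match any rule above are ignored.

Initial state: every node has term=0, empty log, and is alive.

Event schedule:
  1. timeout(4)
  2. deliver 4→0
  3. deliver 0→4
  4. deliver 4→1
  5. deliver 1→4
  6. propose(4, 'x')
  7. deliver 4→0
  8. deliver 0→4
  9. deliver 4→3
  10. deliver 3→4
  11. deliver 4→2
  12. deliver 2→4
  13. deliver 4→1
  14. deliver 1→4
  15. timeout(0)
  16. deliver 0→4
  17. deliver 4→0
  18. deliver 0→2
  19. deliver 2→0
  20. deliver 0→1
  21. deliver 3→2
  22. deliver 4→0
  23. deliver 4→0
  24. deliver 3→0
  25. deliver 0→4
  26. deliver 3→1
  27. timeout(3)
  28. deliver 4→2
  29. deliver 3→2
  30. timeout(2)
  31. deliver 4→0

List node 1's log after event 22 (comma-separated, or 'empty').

e1 timeout(4): 4[cand,t=1,-]
e2 deliver 4→0: 0[foll,t=1,-]
e3 deliver 0→4: ·
e4 deliver 4→1: 1[foll,t=1,-]
e5 deliver 1→4: 4[lead,t=1,-]
e6 propose(4,'x'): 4[lead,t=1,x]
e7 deliver 4→0: 0[foll,t=1,x]
e8 deliver 0→4: ·
e9 deliver 4→3: 3[foll,t=1,-]
e10 deliver 3→4: ·
e11 deliver 4→2: 2[foll,t=1,-]
e12 deliver 2→4: ·
e13 deliver 4→1: 1[foll,t=1,x]
e14 deliver 1→4: ·
e15 timeout(0): 0[cand,t=2,x]
e16 deliver 0→4: 4[foll,t=2,x]
e17 deliver 4→0: ·
e18 deliver 0→2: 2[foll,t=2,-]
e19 deliver 2→0: 0[lead,t=2,x]
e20 deliver 0→1: 1[foll,t=2,x]
e21 deliver 3→2: ·
e22 deliver 4→0: ·

x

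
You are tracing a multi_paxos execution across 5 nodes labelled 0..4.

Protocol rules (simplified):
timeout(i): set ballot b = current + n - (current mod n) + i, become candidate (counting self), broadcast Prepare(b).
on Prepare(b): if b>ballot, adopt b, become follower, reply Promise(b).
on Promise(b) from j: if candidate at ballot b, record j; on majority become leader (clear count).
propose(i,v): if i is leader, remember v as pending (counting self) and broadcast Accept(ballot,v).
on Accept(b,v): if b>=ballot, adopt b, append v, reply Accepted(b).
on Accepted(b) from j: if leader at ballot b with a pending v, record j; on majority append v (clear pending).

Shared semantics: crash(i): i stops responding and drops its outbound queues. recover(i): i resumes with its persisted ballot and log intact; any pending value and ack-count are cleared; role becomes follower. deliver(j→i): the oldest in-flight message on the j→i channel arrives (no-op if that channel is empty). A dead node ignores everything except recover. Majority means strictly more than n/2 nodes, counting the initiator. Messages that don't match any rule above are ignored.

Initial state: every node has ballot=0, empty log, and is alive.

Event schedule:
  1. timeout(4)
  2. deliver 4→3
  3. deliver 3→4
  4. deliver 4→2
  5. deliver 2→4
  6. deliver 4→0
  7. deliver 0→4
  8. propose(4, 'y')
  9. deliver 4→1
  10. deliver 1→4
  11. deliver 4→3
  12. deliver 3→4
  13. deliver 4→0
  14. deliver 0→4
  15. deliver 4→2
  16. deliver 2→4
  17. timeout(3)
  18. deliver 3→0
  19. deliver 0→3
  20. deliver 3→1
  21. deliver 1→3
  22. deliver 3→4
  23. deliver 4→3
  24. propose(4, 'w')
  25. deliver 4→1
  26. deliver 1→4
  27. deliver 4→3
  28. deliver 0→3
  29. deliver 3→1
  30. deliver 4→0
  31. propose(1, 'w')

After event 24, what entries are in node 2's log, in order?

y

[1] timeout(4) → N4(cand b9 [-])
[2] deliver 4→3 → N3(foll b9 [-])
[3] deliver 3→4 → ∅
[4] deliver 4→2 → N2(foll b9 [-])
[5] deliver 2→4 → N4(lead b9 [-])
[6] deliver 4→0 → N0(foll b9 [-])
[7] deliver 0→4 → ∅
[8] propose(4,'y') → ∅
[9] deliver 4→1 → N1(foll b9 [-])
[10] deliver 1→4 → ∅
[11] deliver 4→3 → N3(foll b9 [y])
[12] deliver 3→4 → ∅
[13] deliver 4→0 → N0(foll b9 [y])
[14] deliver 0→4 → N4(lead b9 [y])
[15] deliver 4→2 → N2(foll b9 [y])
[16] deliver 2→4 → ∅
[17] timeout(3) → N3(cand b13 [y])
[18] deliver 3→0 → N0(foll b13 [y])
[19] deliver 0→3 → ∅
[20] deliver 3→1 → N1(foll b13 [-])
[21] deliver 1→3 → N3(lead b13 [y])
[22] deliver 3→4 → N4(foll b13 [y])
[23] deliver 4→3 → ∅
[24] propose(4,'w') → ∅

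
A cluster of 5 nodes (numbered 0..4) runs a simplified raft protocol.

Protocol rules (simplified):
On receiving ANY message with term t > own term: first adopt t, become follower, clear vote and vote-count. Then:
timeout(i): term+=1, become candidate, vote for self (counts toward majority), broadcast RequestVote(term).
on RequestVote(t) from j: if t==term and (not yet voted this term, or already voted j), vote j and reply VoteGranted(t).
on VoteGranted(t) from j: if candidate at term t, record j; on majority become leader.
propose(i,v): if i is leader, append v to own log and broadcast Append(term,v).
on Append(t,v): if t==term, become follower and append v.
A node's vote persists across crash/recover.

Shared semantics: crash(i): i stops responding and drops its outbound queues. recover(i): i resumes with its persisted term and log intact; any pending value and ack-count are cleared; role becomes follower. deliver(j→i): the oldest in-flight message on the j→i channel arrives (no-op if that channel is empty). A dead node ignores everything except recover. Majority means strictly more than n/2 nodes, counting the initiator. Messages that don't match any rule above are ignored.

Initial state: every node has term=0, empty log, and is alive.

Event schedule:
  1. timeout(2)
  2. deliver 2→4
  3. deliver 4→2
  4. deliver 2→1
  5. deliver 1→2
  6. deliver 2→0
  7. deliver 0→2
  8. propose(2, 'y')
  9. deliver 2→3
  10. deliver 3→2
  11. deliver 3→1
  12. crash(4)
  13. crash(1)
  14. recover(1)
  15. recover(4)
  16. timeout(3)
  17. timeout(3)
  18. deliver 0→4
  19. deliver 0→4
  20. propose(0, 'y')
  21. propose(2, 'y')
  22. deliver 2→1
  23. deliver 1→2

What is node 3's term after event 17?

e1 timeout(2): 2[cand,t=1,-]
e2 deliver 2→4: 4[foll,t=1,-]
e3 deliver 4→2: ·
e4 deliver 2→1: 1[foll,t=1,-]
e5 deliver 1→2: 2[lead,t=1,-]
e6 deliver 2→0: 0[foll,t=1,-]
e7 deliver 0→2: ·
e8 propose(2,'y'): 2[lead,t=1,y]
e9 deliver 2→3: 3[foll,t=1,-]
e10 deliver 3→2: ·
e11 deliver 3→1: ·
e12 crash(4): 4[✗foll,t=1,-]
e13 crash(1): 1[✗foll,t=1,-]
e14 recover(1): 1[foll,t=1,-]
e15 recover(4): 4[foll,t=1,-]
e16 timeout(3): 3[cand,t=2,-]
e17 timeout(3): 3[cand,t=3,-]

3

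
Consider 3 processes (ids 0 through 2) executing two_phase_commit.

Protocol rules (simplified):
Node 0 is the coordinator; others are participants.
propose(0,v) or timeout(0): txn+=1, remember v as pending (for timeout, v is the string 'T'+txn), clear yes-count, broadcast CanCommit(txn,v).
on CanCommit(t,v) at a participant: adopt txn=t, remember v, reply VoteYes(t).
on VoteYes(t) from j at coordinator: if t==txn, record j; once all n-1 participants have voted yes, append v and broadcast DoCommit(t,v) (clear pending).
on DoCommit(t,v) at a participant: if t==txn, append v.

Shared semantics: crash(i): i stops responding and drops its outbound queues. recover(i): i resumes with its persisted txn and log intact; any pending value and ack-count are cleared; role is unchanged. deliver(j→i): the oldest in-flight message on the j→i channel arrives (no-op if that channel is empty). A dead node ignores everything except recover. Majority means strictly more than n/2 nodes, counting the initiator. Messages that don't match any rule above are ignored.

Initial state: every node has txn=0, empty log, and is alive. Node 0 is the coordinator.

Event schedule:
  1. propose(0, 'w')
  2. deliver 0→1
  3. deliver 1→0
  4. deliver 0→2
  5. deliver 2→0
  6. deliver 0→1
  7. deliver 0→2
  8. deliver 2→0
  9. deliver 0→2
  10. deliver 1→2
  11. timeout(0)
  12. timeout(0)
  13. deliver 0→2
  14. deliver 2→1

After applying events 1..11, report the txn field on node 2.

step 1 propose(0,'w'): 0={coor,t=1,log=-}
step 2 deliver 0→1: 1={part,t=1,log=-}
step 3 deliver 1→0: —
step 4 deliver 0→2: 2={part,t=1,log=-}
step 5 deliver 2→0: 0={coor,t=1,log=w}
step 6 deliver 0→1: 1={part,t=1,log=w}
step 7 deliver 0→2: 2={part,t=1,log=w}
step 8 deliver 2→0: —
step 9 deliver 0→2: —
step 10 deliver 1→2: —
step 11 timeout(0): 0={coor,t=2,log=w}

1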